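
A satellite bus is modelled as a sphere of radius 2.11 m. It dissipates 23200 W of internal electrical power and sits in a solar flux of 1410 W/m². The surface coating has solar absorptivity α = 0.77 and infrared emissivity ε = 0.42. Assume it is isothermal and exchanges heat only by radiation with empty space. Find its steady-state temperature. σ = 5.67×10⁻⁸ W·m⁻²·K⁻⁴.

At steady state, absorbed solar power + internal power = radiated power.
Absorbed: α·S·A_cross = 0.77·1410·13.99 = 15190 W (cross-section πr²).
Total input = 15190 + 23200 = 38390 W.
Radiated: εσ·A_surf·T⁴ with A_surf = 4πr² = 55.95 m².
T⁴ = 38390/(0.42·5.67×10⁻⁸·55.95) = 2.881×10¹⁰ K⁴.

T ≈ 412 K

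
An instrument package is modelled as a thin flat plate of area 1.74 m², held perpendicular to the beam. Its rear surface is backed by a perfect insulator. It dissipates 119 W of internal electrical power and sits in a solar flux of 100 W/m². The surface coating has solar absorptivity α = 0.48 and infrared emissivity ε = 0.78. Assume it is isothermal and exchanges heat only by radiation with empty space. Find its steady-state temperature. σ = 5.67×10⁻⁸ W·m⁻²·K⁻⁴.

At steady state, absorbed solar power + internal power = radiated power.
Absorbed: α·S·A_cross = 0.48·100·1.740 = 83.52 W (cross-section A).
Total input = 83.52 + 119 = 202.5 W.
Radiated: εσ·A_surf·T⁴ with A_surf = A = 1.740 m².
T⁴ = 202.5/(0.78·5.67×10⁻⁸·1.740) = 2.632×10⁹ K⁴.

T ≈ 226 K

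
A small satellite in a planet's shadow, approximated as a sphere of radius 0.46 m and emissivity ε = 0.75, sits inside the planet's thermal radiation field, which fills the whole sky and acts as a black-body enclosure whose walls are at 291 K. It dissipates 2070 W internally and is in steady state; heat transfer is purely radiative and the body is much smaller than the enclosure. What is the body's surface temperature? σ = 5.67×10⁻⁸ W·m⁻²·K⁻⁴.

For a small grey body in a large enclosure, net radiated power = εσA(T⁴ − T_w⁴).
Steady state: P = εσA(T⁴ − T_w⁴) with A = 4πr² = 2.659 m².
T⁴ = P/(εσA) + T_w⁴ = 2070/(0.75·5.67×10⁻⁸·2.659) + (291)⁴
    = 1.831×10¹⁰ + 7.171×10⁹ = 2.548×10¹⁰ K⁴.

T ≈ 400 K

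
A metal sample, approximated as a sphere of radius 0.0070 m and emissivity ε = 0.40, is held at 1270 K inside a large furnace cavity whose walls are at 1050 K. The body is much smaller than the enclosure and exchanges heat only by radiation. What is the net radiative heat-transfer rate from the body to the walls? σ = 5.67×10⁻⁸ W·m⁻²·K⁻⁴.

For a small grey body in a large enclosure: P_net = εσA(T_body⁴ − T_wall⁴).
A = 4πr² = 6.158×10⁻⁴ m²; T_body⁴ − T_wall⁴ = 2.601×10¹² − 1.216×10¹² = 1.386×10¹² K⁴.
|P_net| = 0.40·5.67×10⁻⁸·6.158×10⁻⁴·1.386×10¹².

P_net ≈ 19.4 W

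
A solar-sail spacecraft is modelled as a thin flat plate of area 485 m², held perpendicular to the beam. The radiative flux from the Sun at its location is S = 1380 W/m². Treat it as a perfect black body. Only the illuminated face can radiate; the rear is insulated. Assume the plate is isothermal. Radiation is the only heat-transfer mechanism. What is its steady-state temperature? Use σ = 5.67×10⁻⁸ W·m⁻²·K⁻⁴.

T ≈ 395 K

At equilibrium, absorbed power = emitted power.
Absorbing cross-section = A = 485.0 m²; emitting surface = A = 485.0 m² (ratio 1).
S·A_cross = εσ·A_surf·T⁴  ⇒  T⁴ = S/(1σ).
T⁴ = 1.00·1380/(1·5.67×10⁻⁸) = 2.434×10¹⁰ K⁴.
T = (2.434×10¹⁰)^(1/4).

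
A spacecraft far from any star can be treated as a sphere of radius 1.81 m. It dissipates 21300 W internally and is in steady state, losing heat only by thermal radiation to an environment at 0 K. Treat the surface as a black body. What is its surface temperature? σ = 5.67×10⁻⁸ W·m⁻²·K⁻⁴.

T ≈ 309 K

Steady state: internal power = radiated power, P = εσA T⁴.
Radiating area A = 4πr² = 41.17 m².
T⁴ = P/(εσA) = 21300/(1.0·5.67×10⁻⁸·41.17) = 9.125×10⁹ K⁴.
T = (9.125×10⁹)^(1/4).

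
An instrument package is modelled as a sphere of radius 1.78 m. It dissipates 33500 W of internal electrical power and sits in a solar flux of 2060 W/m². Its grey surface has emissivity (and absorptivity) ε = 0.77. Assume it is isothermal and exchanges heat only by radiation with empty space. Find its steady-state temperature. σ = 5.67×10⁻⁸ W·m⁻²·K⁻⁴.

T ≈ 410 K

At steady state, absorbed solar power + internal power = radiated power.
Absorbed: α·S·A_cross = 0.77·2060·9.954 = 15790 W (cross-section πr²).
Total input = 15790 + 33500 = 49290 W.
Radiated: εσ·A_surf·T⁴ with A_surf = 4πr² = 39.82 m².
T⁴ = 49290/(0.77·5.67×10⁻⁸·39.82) = 2.835×10¹⁰ K⁴.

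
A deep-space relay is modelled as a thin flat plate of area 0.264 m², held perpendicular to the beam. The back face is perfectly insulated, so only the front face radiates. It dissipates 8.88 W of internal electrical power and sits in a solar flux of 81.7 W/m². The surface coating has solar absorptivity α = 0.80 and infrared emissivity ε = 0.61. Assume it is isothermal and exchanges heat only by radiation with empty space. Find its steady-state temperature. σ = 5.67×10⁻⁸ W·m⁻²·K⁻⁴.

T ≈ 231 K

At steady state, absorbed solar power + internal power = radiated power.
Absorbed: α·S·A_cross = 0.80·81.7·0.2640 = 17.26 W (cross-section A).
Total input = 17.26 + 8.88 = 26.14 W.
Radiated: εσ·A_surf·T⁴ with A_surf = A = 0.2640 m².
T⁴ = 26.14/(0.61·5.67×10⁻⁸·0.2640) = 2.862×10⁹ K⁴.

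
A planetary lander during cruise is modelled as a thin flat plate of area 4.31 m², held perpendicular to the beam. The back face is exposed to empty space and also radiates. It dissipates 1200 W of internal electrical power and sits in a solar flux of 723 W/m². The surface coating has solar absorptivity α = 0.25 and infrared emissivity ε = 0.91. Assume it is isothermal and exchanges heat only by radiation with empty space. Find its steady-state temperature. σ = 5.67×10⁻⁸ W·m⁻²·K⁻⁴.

At steady state, absorbed solar power + internal power = radiated power.
Absorbed: α·S·A_cross = 0.25·723·4.310 = 779.0 W (cross-section A).
Total input = 779.0 + 1200 = 1979 W.
Radiated: εσ·A_surf·T⁴ with A_surf = 2A = 8.620 m².
T⁴ = 1979/(0.91·5.67×10⁻⁸·8.620) = 4.450×10⁹ K⁴.

T ≈ 258 K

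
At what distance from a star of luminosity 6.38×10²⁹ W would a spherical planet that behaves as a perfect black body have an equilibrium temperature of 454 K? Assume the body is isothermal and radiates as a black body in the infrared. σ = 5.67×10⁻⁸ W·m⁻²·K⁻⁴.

d ≈ 2.30×10¹² m

For an isothermal black-emitting sphere, (1−a)S·πr² = σ·4πr²·T⁴ ⇒ S = 4σT⁴/(1−a).
S = 4·5.67×10⁻⁸·(454)⁴/1.00 = 9635 W/m².
Flux falls as S = L/(4πd²), so d = √(L/(4πS)) = √(6.38×10²⁹/(4π·9635)).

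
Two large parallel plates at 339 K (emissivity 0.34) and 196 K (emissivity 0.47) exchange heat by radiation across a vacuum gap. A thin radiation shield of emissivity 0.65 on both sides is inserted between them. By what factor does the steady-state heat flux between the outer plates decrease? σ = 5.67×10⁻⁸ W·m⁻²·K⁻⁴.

factor ≈ 1.51

Without shield: q₀ = σΔ(T⁴)/(1/ε₁+1/ε₂−1) with denominator 4.069.
With shield the two gaps are in series; the resistances add: (1/ε₁+1/ε_s−1)+(1/ε_s+1/ε₂−1) = 3.480+2.666 = 6.146.
Heat-flux ratio q₀/q = 6.146/4.069.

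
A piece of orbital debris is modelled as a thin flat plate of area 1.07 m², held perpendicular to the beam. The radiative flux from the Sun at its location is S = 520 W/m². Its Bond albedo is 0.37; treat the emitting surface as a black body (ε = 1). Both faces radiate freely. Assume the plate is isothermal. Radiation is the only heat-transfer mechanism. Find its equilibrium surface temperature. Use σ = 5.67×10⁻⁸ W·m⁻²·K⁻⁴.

T ≈ 232 K

At equilibrium, absorbed power = emitted power.
Absorbing cross-section = A = 1.070 m²; emitting surface = 2A = 2.140 m² (ratio 2).
(1−a)S·A_cross = εσ·A_surf·T⁴  ⇒  T⁴ = (1−a)S/(2σ).
T⁴ = 0.630·520/(2·5.67×10⁻⁸) = 2.889×10⁹ K⁴.
T = (2.889×10⁹)^(1/4).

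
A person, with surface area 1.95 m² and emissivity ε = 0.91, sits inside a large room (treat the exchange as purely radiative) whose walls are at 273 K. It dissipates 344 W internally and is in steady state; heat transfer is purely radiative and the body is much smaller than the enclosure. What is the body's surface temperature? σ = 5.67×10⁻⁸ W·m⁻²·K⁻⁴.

For a small grey body in a large enclosure, net radiated power = εσA(T⁴ − T_w⁴).
Steady state: P = εσA(T⁴ − T_w⁴) with A = 1.95 m².
T⁴ = P/(εσA) + T_w⁴ = 344/(0.91·5.67×10⁻⁸·1.950) + (273)⁴
    = 3.419×10⁹ + 5.555×10⁹ = 8.974×10⁹ K⁴.

T ≈ 308 K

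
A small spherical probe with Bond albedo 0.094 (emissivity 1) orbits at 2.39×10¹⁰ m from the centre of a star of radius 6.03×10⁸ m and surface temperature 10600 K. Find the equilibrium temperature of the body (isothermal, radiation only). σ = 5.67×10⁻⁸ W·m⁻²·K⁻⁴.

The star's surface emits σT_*⁴; at distance d the flux is S = σT_*⁴(R_*/d)².
S = 5.67×10⁻⁸·(10600)⁴·(6.03×10⁸/2.39×10¹⁰)² = 4.557×10⁵ W/m².
For an isothermal sphere T⁴ = (1−a)S/(4σ) = 1.820×10¹² K⁴.

T ≈ 1160 K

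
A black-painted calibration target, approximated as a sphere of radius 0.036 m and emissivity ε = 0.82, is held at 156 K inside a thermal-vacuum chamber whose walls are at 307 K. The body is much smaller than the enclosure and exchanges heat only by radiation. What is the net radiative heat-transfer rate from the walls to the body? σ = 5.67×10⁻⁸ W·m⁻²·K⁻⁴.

For a small grey body in a large enclosure: P_net = εσA(T_body⁴ − T_wall⁴).
A = 4πr² = 0.01629 m²; T_body⁴ − T_wall⁴ = 5.922×10⁸ − 8.883×10⁹ = -8.291×10⁹ K⁴.
|P_net| = 0.82·5.67×10⁻⁸·0.01629·8.291×10⁹.

P_net ≈ 6.28 W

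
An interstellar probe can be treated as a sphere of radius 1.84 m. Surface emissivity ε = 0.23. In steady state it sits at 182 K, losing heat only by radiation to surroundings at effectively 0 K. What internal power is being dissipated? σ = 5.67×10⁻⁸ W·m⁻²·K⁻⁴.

Steady state: P = εσA T⁴.
A = 4πr² = 42.54 m²; T⁴ = (182)⁴ = 1.097×10⁹ K⁴.
P = 0.23 × 5.67×10⁻⁸ × 42.54 × 1.097×10⁹.

P ≈ 609 W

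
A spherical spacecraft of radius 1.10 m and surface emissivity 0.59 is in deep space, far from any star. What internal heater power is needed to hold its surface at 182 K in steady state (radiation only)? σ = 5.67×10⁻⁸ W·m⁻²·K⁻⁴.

P ≈ 558 W

P = εσ·4πr²·T⁴.
4πr² = 15.21 m²; T⁴ = 1.097×10⁹ K⁴.
P = 0.59·5.67×10⁻⁸·15.21·1.097×10⁹.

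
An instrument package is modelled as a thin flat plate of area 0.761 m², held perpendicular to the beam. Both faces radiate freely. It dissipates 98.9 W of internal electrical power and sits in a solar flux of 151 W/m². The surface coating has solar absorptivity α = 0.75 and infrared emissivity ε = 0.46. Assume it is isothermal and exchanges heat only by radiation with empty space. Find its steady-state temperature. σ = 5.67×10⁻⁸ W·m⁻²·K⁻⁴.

T ≈ 261 K

At steady state, absorbed solar power + internal power = radiated power.
Absorbed: α·S·A_cross = 0.75·151·0.7610 = 86.18 W (cross-section A).
Total input = 86.18 + 98.9 = 185.1 W.
Radiated: εσ·A_surf·T⁴ with A_surf = 2A = 1.522 m².
T⁴ = 185.1/(0.46·5.67×10⁻⁸·1.522) = 4.662×10⁹ K⁴.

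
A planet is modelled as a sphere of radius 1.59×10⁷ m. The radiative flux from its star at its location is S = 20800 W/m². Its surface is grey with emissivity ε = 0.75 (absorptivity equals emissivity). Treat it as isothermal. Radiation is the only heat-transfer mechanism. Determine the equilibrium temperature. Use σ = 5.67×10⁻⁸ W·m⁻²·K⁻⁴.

T ≈ 550 K

At equilibrium, absorbed power = emitted power.
Absorbing cross-section = πr² = 7.942×10¹⁴ m²; emitting surface = 4πr² = 3.177×10¹⁵ m² (ratio 4).
εS·A_cross = εσ·A_surf·T⁴  ⇒  T⁴ = S/(4σ)   (ε cancels).
T⁴ = 20800/(4·5.67×10⁻⁸) = 9.171×10¹⁰ K⁴.
T = (9.171×10¹⁰)^(1/4).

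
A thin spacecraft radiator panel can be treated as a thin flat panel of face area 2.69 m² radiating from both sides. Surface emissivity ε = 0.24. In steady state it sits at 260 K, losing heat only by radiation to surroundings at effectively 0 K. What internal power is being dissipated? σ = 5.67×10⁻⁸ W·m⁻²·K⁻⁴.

Steady state: P = εσA T⁴.
A = 2·2.69 = 5.380 m²; T⁴ = (260)⁴ = 4.570×10⁹ K⁴.
P = 0.24 × 5.67×10⁻⁸ × 5.380 × 4.570×10⁹.

P ≈ 335 W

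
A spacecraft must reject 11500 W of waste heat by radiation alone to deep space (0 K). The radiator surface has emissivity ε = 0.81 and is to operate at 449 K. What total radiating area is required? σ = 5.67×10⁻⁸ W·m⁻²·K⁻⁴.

P = εσA T⁴ ⇒ A = P/(εσT⁴).
T⁴ = 4.064×10¹⁰ K⁴.
A = 11500/(0.81 × 5.67×10⁻⁸ × 4.064×10¹⁰).

A ≈ 6.16 m²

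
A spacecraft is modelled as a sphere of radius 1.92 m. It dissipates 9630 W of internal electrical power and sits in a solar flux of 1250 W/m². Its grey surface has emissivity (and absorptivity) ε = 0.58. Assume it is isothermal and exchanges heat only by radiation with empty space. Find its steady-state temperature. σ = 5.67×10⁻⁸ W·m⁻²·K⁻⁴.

T ≈ 330 K

At steady state, absorbed solar power + internal power = radiated power.
Absorbed: α·S·A_cross = 0.58·1250·11.58 = 8396 W (cross-section πr²).
Total input = 8396 + 9630 = 18030 W.
Radiated: εσ·A_surf·T⁴ with A_surf = 4πr² = 46.32 m².
T⁴ = 18030/(0.58·5.67×10⁻⁸·46.32) = 1.183×10¹⁰ K⁴.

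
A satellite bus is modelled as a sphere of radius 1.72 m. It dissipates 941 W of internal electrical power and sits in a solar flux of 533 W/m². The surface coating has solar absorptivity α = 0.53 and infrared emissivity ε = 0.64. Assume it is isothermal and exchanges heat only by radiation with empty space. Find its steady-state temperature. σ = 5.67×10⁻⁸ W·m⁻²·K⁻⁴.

T ≈ 227 K

At steady state, absorbed solar power + internal power = radiated power.
Absorbed: α·S·A_cross = 0.53·533·9.294 = 2625 W (cross-section πr²).
Total input = 2625 + 941 = 3566 W.
Radiated: εσ·A_surf·T⁴ with A_surf = 4πr² = 37.18 m².
T⁴ = 3566/(0.64·5.67×10⁻⁸·37.18) = 2.644×10⁹ K⁴.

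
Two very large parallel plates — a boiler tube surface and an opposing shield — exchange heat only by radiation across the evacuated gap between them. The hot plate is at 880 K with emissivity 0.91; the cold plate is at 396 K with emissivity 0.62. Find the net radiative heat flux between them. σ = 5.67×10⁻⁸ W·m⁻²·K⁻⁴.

q ≈ 19000 W/m²

For two infinite grey parallel plates, q = σ(T₁⁴ − T₂⁴)/(1/ε₁ + 1/ε₂ − 1).
T₁⁴ − T₂⁴ = 5.997×10¹¹ − 2.459×10¹⁰ = 5.751×10¹¹ K⁴.
1/ε₁ + 1/ε₂ − 1 = 1.099 + 1.613 − 1 = 1.712.
q = 5.67×10⁻⁸ × 5.751×10¹¹ / 1.712.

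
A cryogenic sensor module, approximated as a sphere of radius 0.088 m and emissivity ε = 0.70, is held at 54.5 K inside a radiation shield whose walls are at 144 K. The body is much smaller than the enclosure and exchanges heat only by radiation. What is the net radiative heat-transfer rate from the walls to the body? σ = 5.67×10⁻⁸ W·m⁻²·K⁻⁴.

For a small grey body in a large enclosure: P_net = εσA(T_body⁴ − T_wall⁴).
A = 4πr² = 0.09731 m²; T_body⁴ − T_wall⁴ = 8.822×10⁶ − 4.300×10⁸ = -4.212×10⁸ K⁴.
|P_net| = 0.70·5.67×10⁻⁸·0.09731·4.212×10⁸.

P_net ≈ 1.63 W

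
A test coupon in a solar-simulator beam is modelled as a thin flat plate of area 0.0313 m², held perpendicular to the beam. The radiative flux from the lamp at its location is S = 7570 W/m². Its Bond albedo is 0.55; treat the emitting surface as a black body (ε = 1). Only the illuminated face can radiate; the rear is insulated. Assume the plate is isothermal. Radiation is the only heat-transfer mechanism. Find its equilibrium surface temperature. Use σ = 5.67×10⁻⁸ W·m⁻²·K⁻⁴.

At equilibrium, absorbed power = emitted power.
Absorbing cross-section = A = 0.03130 m²; emitting surface = A = 0.03130 m² (ratio 1).
(1−a)S·A_cross = εσ·A_surf·T⁴  ⇒  T⁴ = (1−a)S/(1σ).
T⁴ = 0.450·7570/(1·5.67×10⁻⁸) = 6.008×10¹⁰ K⁴.
T = (6.008×10¹⁰)^(1/4).

T ≈ 495 K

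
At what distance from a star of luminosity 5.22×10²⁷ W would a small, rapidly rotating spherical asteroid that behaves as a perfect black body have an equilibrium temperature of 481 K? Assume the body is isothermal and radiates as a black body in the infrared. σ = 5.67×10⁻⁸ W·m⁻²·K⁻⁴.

d ≈ 1.85×10¹¹ m

For an isothermal black-emitting sphere, (1−a)S·πr² = σ·4πr²·T⁴ ⇒ S = 4σT⁴/(1−a).
S = 4·5.67×10⁻⁸·(481)⁴/1.00 = 12140 W/m².
Flux falls as S = L/(4πd²), so d = √(L/(4πS)) = √(5.22×10²⁷/(4π·12140)).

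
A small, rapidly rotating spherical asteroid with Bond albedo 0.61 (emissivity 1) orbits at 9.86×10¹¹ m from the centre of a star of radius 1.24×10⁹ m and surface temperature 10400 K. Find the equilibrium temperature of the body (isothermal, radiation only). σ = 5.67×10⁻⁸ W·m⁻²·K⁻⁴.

T ≈ 206 K

The star's surface emits σT_*⁴; at distance d the flux is S = σT_*⁴(R_*/d)².
S = 5.67×10⁻⁸·(10400)⁴·(1.24×10⁹/9.86×10¹¹)² = 1049 W/m².
For an isothermal sphere T⁴ = (1−a)S/(4σ) = 1.804×10⁹ K⁴.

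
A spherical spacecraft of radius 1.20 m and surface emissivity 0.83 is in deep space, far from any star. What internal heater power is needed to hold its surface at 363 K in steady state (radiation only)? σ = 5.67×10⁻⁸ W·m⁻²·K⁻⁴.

P = εσ·4πr²·T⁴.
4πr² = 18.10 m²; T⁴ = 1.736×10¹⁰ K⁴.
P = 0.83·5.67×10⁻⁸·18.10·1.736×10¹⁰.

P ≈ 14800 W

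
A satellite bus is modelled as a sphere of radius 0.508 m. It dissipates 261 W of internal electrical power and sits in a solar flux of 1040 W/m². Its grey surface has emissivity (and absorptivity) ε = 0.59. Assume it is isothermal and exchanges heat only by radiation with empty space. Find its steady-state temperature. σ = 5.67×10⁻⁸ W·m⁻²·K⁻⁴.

At steady state, absorbed solar power + internal power = radiated power.
Absorbed: α·S·A_cross = 0.59·1040·0.8107 = 497.5 W (cross-section πr²).
Total input = 497.5 + 261 = 758.5 W.
Radiated: εσ·A_surf·T⁴ with A_surf = 4πr² = 3.243 m².
T⁴ = 758.5/(0.59·5.67×10⁻⁸·3.243) = 6.991×10⁹ K⁴.

T ≈ 289 K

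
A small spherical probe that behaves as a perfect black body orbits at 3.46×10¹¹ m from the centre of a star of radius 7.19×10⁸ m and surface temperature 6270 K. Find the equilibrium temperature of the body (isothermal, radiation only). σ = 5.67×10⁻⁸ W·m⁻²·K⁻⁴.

T ≈ 202 K

The star's surface emits σT_*⁴; at distance d the flux is S = σT_*⁴(R_*/d)².
S = 5.67×10⁻⁸·(6270)⁴·(7.19×10⁸/3.46×10¹¹)² = 378.4 W/m².
For an isothermal sphere T⁴ = (1−a)S/(4σ) = 1.668×10⁹ K⁴.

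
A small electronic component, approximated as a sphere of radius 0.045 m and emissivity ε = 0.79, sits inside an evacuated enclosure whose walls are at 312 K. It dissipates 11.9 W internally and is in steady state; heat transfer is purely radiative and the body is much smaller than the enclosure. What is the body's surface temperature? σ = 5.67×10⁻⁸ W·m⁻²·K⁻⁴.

For a small grey body in a large enclosure, net radiated power = εσA(T⁴ − T_w⁴).
Steady state: P = εσA(T⁴ − T_w⁴) with A = 4πr² = 0.02545 m².
T⁴ = P/(εσA) + T_w⁴ = 11.9/(0.79·5.67×10⁻⁸·0.02545) + (312)⁴
    = 1.044×10¹⁰ + 9.476×10⁹ = 1.992×10¹⁰ K⁴.

T ≈ 376 K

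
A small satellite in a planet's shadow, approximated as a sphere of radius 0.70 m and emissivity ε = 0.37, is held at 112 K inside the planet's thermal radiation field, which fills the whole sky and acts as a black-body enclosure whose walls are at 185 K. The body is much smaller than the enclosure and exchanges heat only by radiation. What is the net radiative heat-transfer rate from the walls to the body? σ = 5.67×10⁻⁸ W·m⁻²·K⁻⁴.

For a small grey body in a large enclosure: P_net = εσA(T_body⁴ − T_wall⁴).
A = 4πr² = 6.158 m²; T_body⁴ − T_wall⁴ = 1.574×10⁸ − 1.171×10⁹ = -1.014×10⁹ K⁴.
|P_net| = 0.37·5.67×10⁻⁸·6.158·1.014×10⁹.

P_net ≈ 131 W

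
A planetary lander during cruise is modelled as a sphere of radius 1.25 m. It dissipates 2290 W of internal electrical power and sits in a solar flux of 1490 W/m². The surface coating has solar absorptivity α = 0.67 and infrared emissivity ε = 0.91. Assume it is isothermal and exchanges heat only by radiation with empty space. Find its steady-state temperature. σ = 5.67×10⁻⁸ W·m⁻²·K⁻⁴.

T ≈ 290 K

At steady state, absorbed solar power + internal power = radiated power.
Absorbed: α·S·A_cross = 0.67·1490·4.909 = 4900 W (cross-section πr²).
Total input = 4900 + 2290 = 7190 W.
Radiated: εσ·A_surf·T⁴ with A_surf = 4πr² = 19.63 m².
T⁴ = 7190/(0.91·5.67×10⁻⁸·19.63) = 7.097×10⁹ K⁴.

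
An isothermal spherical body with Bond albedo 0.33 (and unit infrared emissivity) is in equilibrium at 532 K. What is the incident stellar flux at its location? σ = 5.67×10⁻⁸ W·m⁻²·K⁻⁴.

(1−a)S·πr² = σ·4πr²·T⁴ ⇒ S = 4σT⁴/(1−a).
S = 4·5.67×10⁻⁸·8.010×10¹⁰/0.670.

S ≈ 27100 W/m²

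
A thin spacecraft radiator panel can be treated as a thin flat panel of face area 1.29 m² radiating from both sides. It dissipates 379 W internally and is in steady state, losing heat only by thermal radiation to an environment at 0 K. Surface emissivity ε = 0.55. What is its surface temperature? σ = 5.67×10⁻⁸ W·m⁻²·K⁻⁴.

T ≈ 262 K

Steady state: internal power = radiated power, P = εσA T⁴.
Radiating area A = 2·1.29 = 2.580 m².
T⁴ = P/(εσA) = 379/(0.55·5.67×10⁻⁸·2.580) = 4.711×10⁹ K⁴.
T = (4.711×10⁹)^(1/4).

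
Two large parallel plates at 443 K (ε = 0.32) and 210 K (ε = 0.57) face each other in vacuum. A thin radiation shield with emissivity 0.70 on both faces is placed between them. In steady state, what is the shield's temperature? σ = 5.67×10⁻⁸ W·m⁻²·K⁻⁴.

T_s ≈ 355 K

In steady state the net flux on the hot side equals that on the cold side.
σ(T₁⁴−T_s⁴)/D₁ = σ(T_s⁴−T₂⁴)/D₂, with D₁ = 1/ε₁+1/ε_s−1 = 3.554, D₂ = 1/ε_s+1/ε₂−1 = 2.183.
Solve for T_s⁴: T_s⁴ = (D₂·T₁⁴ + D₁·T₂⁴)/(D₁+D₂) = 1.586×10¹⁰ K⁴.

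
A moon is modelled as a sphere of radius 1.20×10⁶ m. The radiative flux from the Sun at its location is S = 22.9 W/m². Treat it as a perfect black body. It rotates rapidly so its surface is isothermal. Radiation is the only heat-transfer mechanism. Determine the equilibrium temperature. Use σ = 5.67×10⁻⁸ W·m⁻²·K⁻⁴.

T ≈ 100 K

At equilibrium, absorbed power = emitted power.
Absorbing cross-section = πr² = 4.524×10¹² m²; emitting surface = 4πr² = 1.810×10¹³ m² (ratio 4).
S·A_cross = εσ·A_surf·T⁴  ⇒  T⁴ = S/(4σ).
T⁴ = 1.00·22.9/(4·5.67×10⁻⁸) = 1.010×10⁸ K⁴.
T = (1.010×10⁸)^(1/4).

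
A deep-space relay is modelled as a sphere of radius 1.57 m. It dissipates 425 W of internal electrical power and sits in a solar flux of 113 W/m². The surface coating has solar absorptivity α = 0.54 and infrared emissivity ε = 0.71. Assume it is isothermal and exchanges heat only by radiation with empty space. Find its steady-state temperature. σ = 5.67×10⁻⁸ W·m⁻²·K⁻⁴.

T ≈ 164 K

At steady state, absorbed solar power + internal power = radiated power.
Absorbed: α·S·A_cross = 0.54·113·7.744 = 472.5 W (cross-section πr²).
Total input = 472.5 + 425 = 897.5 W.
Radiated: εσ·A_surf·T⁴ with A_surf = 4πr² = 30.97 m².
T⁴ = 897.5/(0.71·5.67×10⁻⁸·30.97) = 7.198×10⁸ K⁴.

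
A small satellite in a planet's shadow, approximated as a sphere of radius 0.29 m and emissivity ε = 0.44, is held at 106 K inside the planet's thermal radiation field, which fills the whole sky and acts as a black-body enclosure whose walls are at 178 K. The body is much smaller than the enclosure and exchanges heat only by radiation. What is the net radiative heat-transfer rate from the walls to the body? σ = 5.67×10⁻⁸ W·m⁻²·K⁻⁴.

For a small grey body in a large enclosure: P_net = εσA(T_body⁴ − T_wall⁴).
A = 4πr² = 1.057 m²; T_body⁴ − T_wall⁴ = 1.262×10⁸ − 1.004×10⁹ = -8.776×10⁸ K⁴.
|P_net| = 0.44·5.67×10⁻⁸·1.057·8.776×10⁸.

P_net ≈ 23.1 W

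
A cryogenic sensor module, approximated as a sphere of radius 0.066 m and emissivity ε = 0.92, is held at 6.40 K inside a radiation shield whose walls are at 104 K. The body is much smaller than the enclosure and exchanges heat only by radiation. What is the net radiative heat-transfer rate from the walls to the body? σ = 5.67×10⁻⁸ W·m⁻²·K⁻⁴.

For a small grey body in a large enclosure: P_net = εσA(T_body⁴ − T_wall⁴).
A = 4πr² = 0.05474 m²; T_body⁴ − T_wall⁴ = 1678 − 1.170×10⁸ = -1.170×10⁸ K⁴.
|P_net| = 0.92·5.67×10⁻⁸·0.05474·1.170×10⁸.

P_net ≈ 0.334 W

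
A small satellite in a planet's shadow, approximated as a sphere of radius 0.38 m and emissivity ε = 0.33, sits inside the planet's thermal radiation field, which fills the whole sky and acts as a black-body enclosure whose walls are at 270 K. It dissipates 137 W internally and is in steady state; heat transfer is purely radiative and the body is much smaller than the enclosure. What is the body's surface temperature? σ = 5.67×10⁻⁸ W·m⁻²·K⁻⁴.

T ≈ 311 K

For a small grey body in a large enclosure, net radiated power = εσA(T⁴ − T_w⁴).
Steady state: P = εσA(T⁴ − T_w⁴) with A = 4πr² = 1.815 m².
T⁴ = P/(εσA) + T_w⁴ = 137/(0.33·5.67×10⁻⁸·1.815) + (270)⁴
    = 4.035×10⁹ + 5.314×10⁹ = 9.349×10⁹ K⁴.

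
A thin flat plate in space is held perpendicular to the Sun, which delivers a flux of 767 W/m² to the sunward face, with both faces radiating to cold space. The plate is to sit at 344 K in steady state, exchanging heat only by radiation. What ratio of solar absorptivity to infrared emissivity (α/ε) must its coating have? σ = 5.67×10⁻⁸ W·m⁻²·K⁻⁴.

α/ε ≈ 2.07

Balance: αS·A = εσ·2A·T⁴ ⇒ α/ε = 2σT⁴/S.
α/ε = 2·5.67×10⁻⁸·(344)⁴/767 = 2·5.67×10⁻⁸·1.400×10¹⁰/767.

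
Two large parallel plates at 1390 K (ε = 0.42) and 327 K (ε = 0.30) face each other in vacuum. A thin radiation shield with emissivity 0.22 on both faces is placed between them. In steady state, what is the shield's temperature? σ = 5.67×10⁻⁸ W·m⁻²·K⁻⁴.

T_s ≈ 1190 K

In steady state the net flux on the hot side equals that on the cold side.
σ(T₁⁴−T_s⁴)/D₁ = σ(T_s⁴−T₂⁴)/D₂, with D₁ = 1/ε₁+1/ε_s−1 = 5.926, D₂ = 1/ε_s+1/ε₂−1 = 6.879.
Solve for T_s⁴: T_s⁴ = (D₂·T₁⁴ + D₁·T₂⁴)/(D₁+D₂) = 2.011×10¹² K⁴.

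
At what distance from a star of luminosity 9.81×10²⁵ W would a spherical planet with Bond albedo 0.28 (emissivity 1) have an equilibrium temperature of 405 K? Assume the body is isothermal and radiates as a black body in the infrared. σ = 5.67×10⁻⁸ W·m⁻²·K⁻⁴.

d ≈ 3.04×10¹⁰ m

For an isothermal black-emitting sphere, (1−a)S·πr² = σ·4πr²·T⁴ ⇒ S = 4σT⁴/(1−a).
S = 4·5.67×10⁻⁸·(405)⁴/0.720 = 8475 W/m².
Flux falls as S = L/(4πd²), so d = √(L/(4πS)) = √(9.81×10²⁵/(4π·8475)).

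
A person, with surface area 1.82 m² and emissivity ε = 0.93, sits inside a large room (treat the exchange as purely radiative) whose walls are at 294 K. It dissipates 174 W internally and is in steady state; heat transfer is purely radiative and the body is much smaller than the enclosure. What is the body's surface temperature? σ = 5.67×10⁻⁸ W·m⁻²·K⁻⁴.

For a small grey body in a large enclosure, net radiated power = εσA(T⁴ − T_w⁴).
Steady state: P = εσA(T⁴ − T_w⁴) with A = 1.82 m².
T⁴ = P/(εσA) + T_w⁴ = 174/(0.93·5.67×10⁻⁸·1.820) + (294)⁴
    = 1.813×10⁹ + 7.471×10⁹ = 9.284×10⁹ K⁴.

T ≈ 310 K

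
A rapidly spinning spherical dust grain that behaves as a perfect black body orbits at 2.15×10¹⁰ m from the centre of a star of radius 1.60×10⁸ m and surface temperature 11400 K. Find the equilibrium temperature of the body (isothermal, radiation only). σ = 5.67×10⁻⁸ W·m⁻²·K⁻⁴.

T ≈ 695 K

The star's surface emits σT_*⁴; at distance d the flux is S = σT_*⁴(R_*/d)².
S = 5.67×10⁻⁸·(11400)⁴·(1.60×10⁸/2.15×10¹⁰)² = 53040 W/m².
For an isothermal sphere T⁴ = (1−a)S/(4σ) = 2.338×10¹¹ K⁴.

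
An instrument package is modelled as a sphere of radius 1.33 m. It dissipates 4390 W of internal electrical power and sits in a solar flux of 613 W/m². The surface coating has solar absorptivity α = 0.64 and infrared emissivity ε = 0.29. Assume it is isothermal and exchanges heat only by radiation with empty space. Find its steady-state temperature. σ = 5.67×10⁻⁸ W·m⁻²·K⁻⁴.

T ≈ 366 K

At steady state, absorbed solar power + internal power = radiated power.
Absorbed: α·S·A_cross = 0.64·613·5.557 = 2180 W (cross-section πr²).
Total input = 2180 + 4390 = 6570 W.
Radiated: εσ·A_surf·T⁴ with A_surf = 4πr² = 22.23 m².
T⁴ = 6570/(0.29·5.67×10⁻⁸·22.23) = 1.798×10¹⁰ K⁴.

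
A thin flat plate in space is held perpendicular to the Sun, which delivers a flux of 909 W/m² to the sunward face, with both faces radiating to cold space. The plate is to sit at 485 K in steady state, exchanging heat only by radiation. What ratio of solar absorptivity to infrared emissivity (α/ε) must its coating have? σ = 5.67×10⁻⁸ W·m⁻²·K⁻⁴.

Balance: αS·A = εσ·2A·T⁴ ⇒ α/ε = 2σT⁴/S.
α/ε = 2·5.67×10⁻⁸·(485)⁴/909 = 2·5.67×10⁻⁸·5.533×10¹⁰/909.

α/ε ≈ 6.90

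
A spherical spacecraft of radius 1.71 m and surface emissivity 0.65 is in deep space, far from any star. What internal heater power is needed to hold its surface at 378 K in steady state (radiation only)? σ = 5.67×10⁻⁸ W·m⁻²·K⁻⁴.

P ≈ 27600 W

P = εσ·4πr²·T⁴.
4πr² = 36.75 m²; T⁴ = 2.042×10¹⁰ K⁴.
P = 0.65·5.67×10⁻⁸·36.75·2.042×10¹⁰.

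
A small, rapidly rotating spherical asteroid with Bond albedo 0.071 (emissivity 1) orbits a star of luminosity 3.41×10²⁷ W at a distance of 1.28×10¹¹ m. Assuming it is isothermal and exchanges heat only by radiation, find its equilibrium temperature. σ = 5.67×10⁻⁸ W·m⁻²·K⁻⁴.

First find the stellar flux at distance d: S = L/(4πd²) = 3.41×10²⁷/(4π·(1.28×10¹¹)²) = 16560 W/m².
For an isothermal sphere, absorbed (1−a)S·πr² = emitted σ·4πr²·T⁴, so T⁴ = (1−a)S/(4σ).
T⁴ = 0.929·16560/(4·5.67×10⁻⁸) = 6.784×10¹⁰ K⁴.

T ≈ 510 K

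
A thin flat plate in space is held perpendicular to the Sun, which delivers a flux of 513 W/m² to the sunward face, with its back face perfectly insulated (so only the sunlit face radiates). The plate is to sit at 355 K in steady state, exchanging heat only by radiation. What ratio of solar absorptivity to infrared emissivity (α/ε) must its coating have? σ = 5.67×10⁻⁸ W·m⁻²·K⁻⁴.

Balance: αS·A = εσ·1A·T⁴ ⇒ α/ε = σT⁴/S.
α/ε = 5.67×10⁻⁸·(355)⁴/513 = 5.67×10⁻⁸·1.588×10¹⁰/513.

α/ε ≈ 1.76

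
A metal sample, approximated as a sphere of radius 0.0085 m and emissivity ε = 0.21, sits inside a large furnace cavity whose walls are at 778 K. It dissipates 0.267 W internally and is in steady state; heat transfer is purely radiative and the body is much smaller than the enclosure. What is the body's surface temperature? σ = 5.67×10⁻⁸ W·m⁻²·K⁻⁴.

T ≈ 791 K

For a small grey body in a large enclosure, net radiated power = εσA(T⁴ − T_w⁴).
Steady state: P = εσA(T⁴ − T_w⁴) with A = 4πr² = 9.079×10⁻⁴ m².
T⁴ = P/(εσA) + T_w⁴ = 0.267/(0.21·5.67×10⁻⁸·9.079×10⁻⁴) + (778)⁴
    = 2.470×10¹⁰ + 3.664×10¹¹ = 3.911×10¹¹ K⁴.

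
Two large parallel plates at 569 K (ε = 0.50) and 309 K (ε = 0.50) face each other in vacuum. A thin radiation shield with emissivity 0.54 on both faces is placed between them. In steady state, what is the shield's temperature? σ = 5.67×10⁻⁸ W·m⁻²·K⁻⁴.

T_s ≈ 489 K

In steady state the net flux on the hot side equals that on the cold side.
σ(T₁⁴−T_s⁴)/D₁ = σ(T_s⁴−T₂⁴)/D₂, with D₁ = 1/ε₁+1/ε_s−1 = 2.852, D₂ = 1/ε_s+1/ε₂−1 = 2.852.
Solve for T_s⁴: T_s⁴ = (D₂·T₁⁴ + D₁·T₂⁴)/(D₁+D₂) = 5.697×10¹⁰ K⁴.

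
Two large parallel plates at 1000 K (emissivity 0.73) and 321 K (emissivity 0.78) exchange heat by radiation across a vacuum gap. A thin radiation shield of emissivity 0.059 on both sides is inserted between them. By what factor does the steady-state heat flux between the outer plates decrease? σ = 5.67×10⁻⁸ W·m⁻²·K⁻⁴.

Without shield: q₀ = σΔ(T⁴)/(1/ε₁+1/ε₂−1) with denominator 1.652.
With shield the two gaps are in series; the resistances add: (1/ε₁+1/ε_s−1)+(1/ε_s+1/ε₂−1) = 17.32+17.23 = 34.55.
Heat-flux ratio q₀/q = 34.55/1.652.

factor ≈ 20.9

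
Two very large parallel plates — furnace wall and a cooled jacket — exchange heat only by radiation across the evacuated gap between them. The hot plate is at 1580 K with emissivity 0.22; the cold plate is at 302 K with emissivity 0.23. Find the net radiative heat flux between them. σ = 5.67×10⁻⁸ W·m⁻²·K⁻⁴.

q ≈ 44700 W/m²

For two infinite grey parallel plates, q = σ(T₁⁴ − T₂⁴)/(1/ε₁ + 1/ε₂ − 1).
T₁⁴ − T₂⁴ = 6.232×10¹² − 8.318×10⁹ = 6.224×10¹² K⁴.
1/ε₁ + 1/ε₂ − 1 = 4.545 + 4.348 − 1 = 7.893.
q = 5.67×10⁻⁸ × 6.224×10¹² / 7.893.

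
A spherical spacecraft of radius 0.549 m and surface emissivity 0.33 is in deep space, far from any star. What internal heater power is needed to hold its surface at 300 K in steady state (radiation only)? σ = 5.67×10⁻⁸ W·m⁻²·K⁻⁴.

P ≈ 574 W

P = εσ·4πr²·T⁴.
4πr² = 3.788 m²; T⁴ = 8.100×10⁹ K⁴.
P = 0.33·5.67×10⁻⁸·3.788·8.100×10⁹.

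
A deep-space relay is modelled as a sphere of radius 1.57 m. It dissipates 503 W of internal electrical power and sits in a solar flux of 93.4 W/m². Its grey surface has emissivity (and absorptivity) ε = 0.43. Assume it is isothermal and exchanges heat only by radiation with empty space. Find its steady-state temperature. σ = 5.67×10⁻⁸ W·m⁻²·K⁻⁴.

At steady state, absorbed solar power + internal power = radiated power.
Absorbed: α·S·A_cross = 0.43·93.4·7.744 = 311.0 W (cross-section πr²).
Total input = 311.0 + 503 = 814.0 W.
Radiated: εσ·A_surf·T⁴ with A_surf = 4πr² = 30.97 m².
T⁴ = 814.0/(0.43·5.67×10⁻⁸·30.97) = 1.078×10⁹ K⁴.

T ≈ 181 K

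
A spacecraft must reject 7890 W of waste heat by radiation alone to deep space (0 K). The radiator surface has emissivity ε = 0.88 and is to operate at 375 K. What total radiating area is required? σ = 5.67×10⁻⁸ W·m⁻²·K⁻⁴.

A ≈ 8.00 m²

P = εσA T⁴ ⇒ A = P/(εσT⁴).
T⁴ = 1.978×10¹⁰ K⁴.
A = 7890/(0.88 × 5.67×10⁻⁸ × 1.978×10¹⁰).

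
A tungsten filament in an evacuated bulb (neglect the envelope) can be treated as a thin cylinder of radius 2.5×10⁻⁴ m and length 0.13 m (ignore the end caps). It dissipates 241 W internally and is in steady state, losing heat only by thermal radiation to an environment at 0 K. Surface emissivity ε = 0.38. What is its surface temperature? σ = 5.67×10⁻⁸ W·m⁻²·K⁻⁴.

Steady state: internal power = radiated power, P = εσA T⁴.
Radiating area A = 2πrL = 2.042×10⁻⁴ m².
T⁴ = P/(εσA) = 241/(0.38·5.67×10⁻⁸·2.042×10⁻⁴) = 5.478×10¹³ K⁴.
T = (5.478×10¹³)^(1/4).

T ≈ 2720 K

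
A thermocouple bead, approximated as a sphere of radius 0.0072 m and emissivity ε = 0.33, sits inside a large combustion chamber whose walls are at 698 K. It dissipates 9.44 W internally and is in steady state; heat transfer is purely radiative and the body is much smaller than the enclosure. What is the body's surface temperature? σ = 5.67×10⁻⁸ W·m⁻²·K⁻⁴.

T ≈ 1000 K

For a small grey body in a large enclosure, net radiated power = εσA(T⁴ − T_w⁴).
Steady state: P = εσA(T⁴ − T_w⁴) with A = 4πr² = 6.514×10⁻⁴ m².
T⁴ = P/(εσA) + T_w⁴ = 9.44/(0.33·5.67×10⁻⁸·6.514×10⁻⁴) + (698)⁴
    = 7.745×10¹¹ + 2.374×10¹¹ = 1.012×10¹² K⁴.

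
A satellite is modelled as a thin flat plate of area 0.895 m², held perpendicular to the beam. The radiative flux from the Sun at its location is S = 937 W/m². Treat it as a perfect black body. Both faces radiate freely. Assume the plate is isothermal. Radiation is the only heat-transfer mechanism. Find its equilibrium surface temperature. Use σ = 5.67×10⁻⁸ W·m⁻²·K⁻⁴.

At equilibrium, absorbed power = emitted power.
Absorbing cross-section = A = 0.8950 m²; emitting surface = 2A = 1.790 m² (ratio 2).
S·A_cross = εσ·A_surf·T⁴  ⇒  T⁴ = S/(2σ).
T⁴ = 1.00·937/(2·5.67×10⁻⁸) = 8.263×10⁹ K⁴.
T = (8.263×10⁹)^(1/4).

T ≈ 301 K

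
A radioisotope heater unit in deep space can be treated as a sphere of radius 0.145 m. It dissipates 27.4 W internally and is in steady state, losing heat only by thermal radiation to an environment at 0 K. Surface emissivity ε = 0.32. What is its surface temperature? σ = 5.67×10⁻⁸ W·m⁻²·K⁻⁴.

Steady state: internal power = radiated power, P = εσA T⁴.
Radiating area A = 4πr² = 0.2642 m².
T⁴ = P/(εσA) = 27.4/(0.32·5.67×10⁻⁸·0.2642) = 5.716×10⁹ K⁴.
T = (5.716×10⁹)^(1/4).

T ≈ 275 K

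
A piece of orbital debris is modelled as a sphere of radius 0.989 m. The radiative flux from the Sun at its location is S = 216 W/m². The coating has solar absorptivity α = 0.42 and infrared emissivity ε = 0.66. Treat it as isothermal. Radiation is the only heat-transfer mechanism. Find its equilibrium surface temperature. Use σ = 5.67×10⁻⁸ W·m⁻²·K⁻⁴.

T ≈ 157 K

At equilibrium, absorbed power = emitted power.
Absorbing cross-section = πr² = 3.073 m²; emitting surface = 4πr² = 12.29 m² (ratio 4).
αS·A_cross = εσ·A_surf·T⁴  ⇒  T⁴ = αS/(ε·4σ).
T⁴ = 0.420·216/(0.66·4·5.67×10⁻⁸) = 6.061×10⁸ K⁴.
T = (6.061×10⁸)^(1/4).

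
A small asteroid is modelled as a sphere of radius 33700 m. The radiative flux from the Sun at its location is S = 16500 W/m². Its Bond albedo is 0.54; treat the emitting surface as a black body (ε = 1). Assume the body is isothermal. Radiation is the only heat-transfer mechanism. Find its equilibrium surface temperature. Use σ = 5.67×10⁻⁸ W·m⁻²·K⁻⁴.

T ≈ 428 K

At equilibrium, absorbed power = emitted power.
Absorbing cross-section = πr² = 3.568×10⁹ m²; emitting surface = 4πr² = 1.427×10¹⁰ m² (ratio 4).
(1−a)S·A_cross = εσ·A_surf·T⁴  ⇒  T⁴ = (1−a)S/(4σ).
T⁴ = 0.460·16500/(4·5.67×10⁻⁸) = 3.347×10¹⁰ K⁴.
T = (3.347×10¹⁰)^(1/4).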